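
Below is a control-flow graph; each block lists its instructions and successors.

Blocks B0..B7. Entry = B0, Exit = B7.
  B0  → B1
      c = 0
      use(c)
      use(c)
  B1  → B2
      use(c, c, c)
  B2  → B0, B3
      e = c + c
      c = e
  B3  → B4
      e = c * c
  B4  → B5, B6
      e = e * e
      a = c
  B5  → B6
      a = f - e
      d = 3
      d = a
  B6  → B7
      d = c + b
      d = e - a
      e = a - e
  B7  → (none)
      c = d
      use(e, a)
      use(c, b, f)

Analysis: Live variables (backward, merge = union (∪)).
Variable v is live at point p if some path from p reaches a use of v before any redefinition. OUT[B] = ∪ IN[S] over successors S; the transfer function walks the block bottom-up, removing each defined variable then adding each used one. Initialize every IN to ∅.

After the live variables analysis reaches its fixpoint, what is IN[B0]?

Answer: {b, f}

Working:
Converged values:
  B0:  IN={b, f}  OUT={b, c, f}
  B1:  IN={b, c, f}  OUT={b, c, f}
  B2:  IN={b, c, f}  OUT={b, c, f}
  B3:  IN={b, c, f}  OUT={b, c, e, f}
  B4:  IN={b, c, e, f}  OUT={a, b, c, e, f}
  B5:  IN={b, c, e, f}  OUT={a, b, c, e, f}
  B6:  IN={a, b, c, e, f}  OUT={a, b, d, e, f}
  B7:  IN={a, b, d, e, f}  OUT={}

Merge at B0: OUT[B0] = IN[B1] = {b, c, f}
Applying B0's transfer function to that OUT value gives IN[B0] (row B0 above).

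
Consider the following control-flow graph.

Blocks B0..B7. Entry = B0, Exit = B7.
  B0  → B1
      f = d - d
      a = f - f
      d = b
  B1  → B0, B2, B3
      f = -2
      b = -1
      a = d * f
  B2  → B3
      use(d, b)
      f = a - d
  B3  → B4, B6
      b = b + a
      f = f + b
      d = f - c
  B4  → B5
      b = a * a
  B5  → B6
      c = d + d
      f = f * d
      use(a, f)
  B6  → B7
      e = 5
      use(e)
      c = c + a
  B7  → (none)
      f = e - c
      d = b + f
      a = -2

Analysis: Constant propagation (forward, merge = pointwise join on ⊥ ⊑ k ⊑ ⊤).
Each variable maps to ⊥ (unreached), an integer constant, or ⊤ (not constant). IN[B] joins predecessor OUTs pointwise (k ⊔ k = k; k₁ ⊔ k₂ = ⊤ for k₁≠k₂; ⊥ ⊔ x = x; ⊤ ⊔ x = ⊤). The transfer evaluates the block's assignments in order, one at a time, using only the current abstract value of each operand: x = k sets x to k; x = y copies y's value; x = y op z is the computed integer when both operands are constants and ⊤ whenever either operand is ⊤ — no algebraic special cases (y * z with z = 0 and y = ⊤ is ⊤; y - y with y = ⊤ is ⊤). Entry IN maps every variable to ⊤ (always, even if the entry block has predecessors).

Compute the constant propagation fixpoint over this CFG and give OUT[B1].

Answer: {a: ⊤, b: -1, c: ⊤, d: ⊤, e: ⊤, f: -2}

Derivation:
Per-block solution:
  B0: | IN=(all ⊤) | OUT=(all ⊤)
  B1: | IN=(all ⊤) | OUT={b:-1, f:-2; rest ⊤}
  B2: | IN={b:-1, f:-2; rest ⊤} | OUT={b:-1; rest ⊤}
  B3: | IN={b:-1; rest ⊤} | OUT=(all ⊤)
  B4: | IN=(all ⊤) | OUT=(all ⊤)
  B5: | IN=(all ⊤) | OUT=(all ⊤)
  B6: | IN=(all ⊤) | OUT={e:5; rest ⊤}
  B7: | IN={e:5; rest ⊤} | OUT={a:-2, e:5; rest ⊤}

Merge at B1: IN[B1] = OUT[B0] = {a: ⊤, b: ⊤, c: ⊤, d: ⊤, e: ⊤, f: ⊤}
Applying B1's transfer function to that IN value gives OUT[B1] (row B1 above).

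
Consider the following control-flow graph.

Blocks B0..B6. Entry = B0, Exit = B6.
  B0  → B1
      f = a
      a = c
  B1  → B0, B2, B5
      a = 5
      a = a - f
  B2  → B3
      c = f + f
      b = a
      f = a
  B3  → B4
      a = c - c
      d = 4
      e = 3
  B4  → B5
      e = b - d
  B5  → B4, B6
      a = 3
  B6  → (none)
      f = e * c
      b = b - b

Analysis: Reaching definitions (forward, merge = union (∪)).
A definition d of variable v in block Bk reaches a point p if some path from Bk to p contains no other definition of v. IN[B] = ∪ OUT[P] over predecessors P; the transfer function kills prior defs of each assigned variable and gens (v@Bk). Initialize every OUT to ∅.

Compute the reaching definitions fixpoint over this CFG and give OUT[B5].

Fixpoint table:
  B0: | IN={a@B1, f@B0} | OUT={a@B0, f@B0}
  B1: | IN={a@B0, f@B0} | OUT={a@B1, f@B0}
  B2: | IN={a@B1, f@B0} | OUT={a@B1, b@B2, c@B2, f@B2}
  B3: | IN={a@B1, b@B2, c@B2, f@B2} | OUT={a@B3, b@B2, c@B2, d@B3, e@B3, f@B2}
  B4: | IN={a@B3, a@B5, b@B2, c@B2, d@B3, e@B3, e@B4, f@B0, f@B2} | OUT={a@B3, a@B5, b@B2, c@B2, d@B3, e@B4, f@B0, f@B2}
  B5: | IN={a@B1, a@B3, a@B5, b@B2, c@B2, d@B3, e@B4, f@B0, f@B2} | OUT={a@B5, b@B2, c@B2, d@B3, e@B4, f@B0, f@B2}
  B6: | IN={a@B5, b@B2, c@B2, d@B3, e@B4, f@B0, f@B2} | OUT={a@B5, b@B6, c@B2, d@B3, e@B4, f@B6}

Merge at B5: IN[B5] = OUT[B1] ⊔ OUT[B4] = {a@B1, a@B3, a@B5, b@B2, c@B2, d@B3, e@B4, f@B0, f@B2}
Applying B5's transfer function to that IN value gives OUT[B5] (row B5 above).

Answer: {a@B5, b@B2, c@B2, d@B3, e@B4, f@B0, f@B2}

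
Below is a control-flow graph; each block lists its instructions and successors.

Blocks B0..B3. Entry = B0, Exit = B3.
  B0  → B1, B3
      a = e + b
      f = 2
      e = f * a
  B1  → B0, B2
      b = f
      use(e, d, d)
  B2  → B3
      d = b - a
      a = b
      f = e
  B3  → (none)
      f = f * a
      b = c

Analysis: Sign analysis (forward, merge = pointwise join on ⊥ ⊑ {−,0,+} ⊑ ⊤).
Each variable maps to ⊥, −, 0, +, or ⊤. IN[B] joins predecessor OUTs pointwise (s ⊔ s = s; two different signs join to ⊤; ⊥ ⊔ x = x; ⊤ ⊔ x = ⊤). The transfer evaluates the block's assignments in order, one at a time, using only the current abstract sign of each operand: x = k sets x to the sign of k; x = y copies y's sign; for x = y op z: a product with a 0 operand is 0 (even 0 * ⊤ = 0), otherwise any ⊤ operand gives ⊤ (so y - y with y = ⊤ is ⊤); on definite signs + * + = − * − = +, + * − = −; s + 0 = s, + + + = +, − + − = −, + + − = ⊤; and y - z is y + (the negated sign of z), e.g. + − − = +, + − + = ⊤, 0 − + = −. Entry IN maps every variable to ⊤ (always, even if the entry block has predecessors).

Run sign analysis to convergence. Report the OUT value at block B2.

Answer: {a: +, b: +, c: ⊤, d: ⊤, e: ⊤, f: ⊤}

Working:
Fixpoint table:
  B0:  IN=(all ⊤)  OUT={f:+; rest ⊤}
  B1:  IN={f:+; rest ⊤}  OUT={b:+, f:+; rest ⊤}
  B2:  IN={b:+, f:+; rest ⊤}  OUT={a:+, b:+; rest ⊤}
  B3:  IN=(all ⊤)  OUT=(all ⊤)

Merge at B2: IN[B2] = OUT[B1] = {a: ⊤, b: +, c: ⊤, d: ⊤, e: ⊤, f: +}
Applying B2's transfer function to that IN value gives OUT[B2] (row B2 above).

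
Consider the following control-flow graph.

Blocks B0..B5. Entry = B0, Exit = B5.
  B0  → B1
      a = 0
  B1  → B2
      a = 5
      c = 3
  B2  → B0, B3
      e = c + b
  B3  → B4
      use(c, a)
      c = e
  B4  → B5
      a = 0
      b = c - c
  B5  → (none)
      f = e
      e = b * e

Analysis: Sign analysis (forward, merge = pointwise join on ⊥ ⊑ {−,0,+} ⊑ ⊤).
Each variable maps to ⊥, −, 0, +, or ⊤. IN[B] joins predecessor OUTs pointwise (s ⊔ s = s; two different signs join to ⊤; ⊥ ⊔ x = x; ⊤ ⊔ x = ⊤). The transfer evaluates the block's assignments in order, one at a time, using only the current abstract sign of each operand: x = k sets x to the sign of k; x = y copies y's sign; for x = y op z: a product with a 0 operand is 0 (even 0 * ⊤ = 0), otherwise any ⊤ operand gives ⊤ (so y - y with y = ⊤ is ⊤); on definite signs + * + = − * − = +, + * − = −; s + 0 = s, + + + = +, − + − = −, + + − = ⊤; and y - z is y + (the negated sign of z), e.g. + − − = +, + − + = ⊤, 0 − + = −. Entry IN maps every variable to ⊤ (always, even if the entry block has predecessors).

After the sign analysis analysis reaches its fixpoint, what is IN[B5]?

Answer: {a: 0, b: ⊤, c: ⊤, d: ⊤, e: ⊤, f: ⊤}

Derivation:
Per-block solution:
  B0:  IN=(all ⊤)  OUT={a:0; rest ⊤}
  B1:  IN={a:0; rest ⊤}  OUT={a:+, c:+; rest ⊤}
  B2:  IN={a:+, c:+; rest ⊤}  OUT={a:+, c:+; rest ⊤}
  B3:  IN={a:+, c:+; rest ⊤}  OUT={a:+; rest ⊤}
  B4:  IN={a:+; rest ⊤}  OUT={a:0; rest ⊤}
  B5:  IN={a:0; rest ⊤}  OUT={a:0; rest ⊤}

Merge at B5: IN[B5] = OUT[B4] = {a: 0, b: ⊤, c: ⊤, d: ⊤, e: ⊤, f: ⊤}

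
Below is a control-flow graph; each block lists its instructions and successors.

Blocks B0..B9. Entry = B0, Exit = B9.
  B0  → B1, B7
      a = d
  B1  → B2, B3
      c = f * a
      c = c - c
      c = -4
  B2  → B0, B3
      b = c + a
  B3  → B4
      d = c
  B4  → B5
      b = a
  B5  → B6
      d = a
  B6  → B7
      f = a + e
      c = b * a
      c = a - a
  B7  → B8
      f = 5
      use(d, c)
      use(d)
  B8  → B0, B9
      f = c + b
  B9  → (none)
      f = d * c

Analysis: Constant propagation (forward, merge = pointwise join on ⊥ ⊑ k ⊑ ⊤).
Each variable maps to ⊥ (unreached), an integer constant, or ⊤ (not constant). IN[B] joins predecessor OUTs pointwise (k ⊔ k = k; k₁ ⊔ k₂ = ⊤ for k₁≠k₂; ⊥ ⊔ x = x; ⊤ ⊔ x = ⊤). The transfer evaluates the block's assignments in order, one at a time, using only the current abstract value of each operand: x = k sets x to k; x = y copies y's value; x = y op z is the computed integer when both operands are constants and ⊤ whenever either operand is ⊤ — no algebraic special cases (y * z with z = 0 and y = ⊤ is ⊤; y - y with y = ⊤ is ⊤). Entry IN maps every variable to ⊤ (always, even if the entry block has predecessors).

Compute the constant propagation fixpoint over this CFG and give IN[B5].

Answer: {a: ⊤, b: ⊤, c: -4, d: -4, e: ⊤, f: ⊤}

Working:
Per-block solution:
  B0:  IN=(all ⊤)  OUT=(all ⊤)
  B1:  IN=(all ⊤)  OUT={c:-4; rest ⊤}
  B2:  IN={c:-4; rest ⊤}  OUT={c:-4; rest ⊤}
  B3:  IN={c:-4; rest ⊤}  OUT={c:-4, d:-4; rest ⊤}
  B4:  IN={c:-4, d:-4; rest ⊤}  OUT={c:-4, d:-4; rest ⊤}
  B5:  IN={c:-4, d:-4; rest ⊤}  OUT={c:-4; rest ⊤}
  B6:  IN={c:-4; rest ⊤}  OUT=(all ⊤)
  B7:  IN=(all ⊤)  OUT={f:5; rest ⊤}
  B8:  IN={f:5; rest ⊤}  OUT=(all ⊤)
  B9:  IN=(all ⊤)  OUT=(all ⊤)

Merge at B5: IN[B5] = OUT[B4] = {a: ⊤, b: ⊤, c: -4, d: -4, e: ⊤, f: ⊤}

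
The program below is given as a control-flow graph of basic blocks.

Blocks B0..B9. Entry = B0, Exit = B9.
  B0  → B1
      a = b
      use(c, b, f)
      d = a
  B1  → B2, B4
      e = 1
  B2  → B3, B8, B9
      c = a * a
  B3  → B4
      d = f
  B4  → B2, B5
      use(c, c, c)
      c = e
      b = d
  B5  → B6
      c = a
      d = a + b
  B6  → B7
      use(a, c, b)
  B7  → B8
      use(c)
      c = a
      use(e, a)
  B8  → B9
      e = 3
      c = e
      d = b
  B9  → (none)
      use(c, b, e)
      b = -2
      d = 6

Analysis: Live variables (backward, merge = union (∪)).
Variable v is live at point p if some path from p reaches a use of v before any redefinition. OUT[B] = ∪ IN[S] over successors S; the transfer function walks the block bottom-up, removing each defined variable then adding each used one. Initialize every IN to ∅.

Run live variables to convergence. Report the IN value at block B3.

Fixpoint table:
  B0:   IN={b, c, f}   OUT={a, b, c, d, f}
  B1:   IN={a, b, c, d, f}   OUT={a, b, c, d, e, f}
  B2:   IN={a, b, e, f}   OUT={a, b, c, e, f}
  B3:   IN={a, c, e, f}   OUT={a, c, d, e, f}
  B4:   IN={a, c, d, e, f}   OUT={a, b, e, f}
  B5:   IN={a, b, e}   OUT={a, b, c, e}
  B6:   IN={a, b, c, e}   OUT={a, b, c, e}
  B7:   IN={a, b, c, e}   OUT={b}
  B8:   IN={b}   OUT={b, c, e}
  B9:   IN={b, c, e}   OUT={}

Merge at B3: OUT[B3] = IN[B4] = {a, c, d, e, f}
Applying B3's transfer function to that OUT value gives IN[B3] (row B3 above).

Answer: {a, c, e, f}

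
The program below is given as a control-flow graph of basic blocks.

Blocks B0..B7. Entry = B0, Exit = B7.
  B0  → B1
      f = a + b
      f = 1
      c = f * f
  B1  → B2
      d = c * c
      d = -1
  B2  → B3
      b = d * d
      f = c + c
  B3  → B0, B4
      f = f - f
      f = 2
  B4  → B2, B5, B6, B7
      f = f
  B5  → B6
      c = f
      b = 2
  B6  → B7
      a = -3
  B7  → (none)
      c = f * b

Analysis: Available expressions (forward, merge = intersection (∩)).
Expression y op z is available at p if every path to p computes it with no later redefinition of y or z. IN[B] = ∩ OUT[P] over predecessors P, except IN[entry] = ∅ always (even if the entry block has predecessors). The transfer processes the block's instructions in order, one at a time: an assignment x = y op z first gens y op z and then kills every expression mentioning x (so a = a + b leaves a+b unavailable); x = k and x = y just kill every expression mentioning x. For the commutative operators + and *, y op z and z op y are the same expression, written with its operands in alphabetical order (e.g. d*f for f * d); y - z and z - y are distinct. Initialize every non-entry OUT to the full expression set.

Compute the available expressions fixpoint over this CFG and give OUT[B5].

Converged values:
  B0:  IN={}  OUT={a+b, f*f}
  B1:  IN={a+b, f*f}  OUT={a+b, c*c, f*f}
  B2:  IN={c*c}  OUT={c*c, c+c, d*d}
  B3:  IN={c*c, c+c, d*d}  OUT={c*c, c+c, d*d}
  B4:  IN={c*c, c+c, d*d}  OUT={c*c, c+c, d*d}
  B5:  IN={c*c, c+c, d*d}  OUT={d*d}
  B6:  IN={d*d}  OUT={d*d}
  B7:  IN={d*d}  OUT={b*f, d*d}

Merge at B5: IN[B5] = OUT[B4] = {c*c, c+c, d*d}
Applying B5's transfer function to that IN value gives OUT[B5] (row B5 above).

Answer: {d*d}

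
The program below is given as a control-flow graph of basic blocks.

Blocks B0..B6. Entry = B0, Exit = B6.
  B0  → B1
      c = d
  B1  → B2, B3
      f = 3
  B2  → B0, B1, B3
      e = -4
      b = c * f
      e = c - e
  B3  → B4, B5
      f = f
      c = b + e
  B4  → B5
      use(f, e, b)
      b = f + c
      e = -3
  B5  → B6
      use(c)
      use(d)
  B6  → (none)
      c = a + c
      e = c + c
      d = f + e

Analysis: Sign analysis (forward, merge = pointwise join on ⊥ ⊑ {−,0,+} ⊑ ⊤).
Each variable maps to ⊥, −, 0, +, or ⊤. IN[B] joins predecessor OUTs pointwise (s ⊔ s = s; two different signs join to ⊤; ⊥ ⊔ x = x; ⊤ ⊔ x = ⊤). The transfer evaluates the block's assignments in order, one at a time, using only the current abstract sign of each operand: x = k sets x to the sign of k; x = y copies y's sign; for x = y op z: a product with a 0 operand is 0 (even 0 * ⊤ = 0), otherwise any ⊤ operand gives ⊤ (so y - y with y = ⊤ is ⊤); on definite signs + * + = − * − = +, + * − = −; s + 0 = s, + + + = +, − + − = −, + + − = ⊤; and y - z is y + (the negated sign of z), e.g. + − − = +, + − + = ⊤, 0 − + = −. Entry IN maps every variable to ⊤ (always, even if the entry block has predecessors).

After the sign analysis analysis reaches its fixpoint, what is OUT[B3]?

Per-block solution:
  B0:   IN=(all ⊤)   OUT=(all ⊤)
  B1:   IN=(all ⊤)   OUT={f:+; rest ⊤}
  B2:   IN={f:+; rest ⊤}   OUT={f:+; rest ⊤}
  B3:   IN={f:+; rest ⊤}   OUT={f:+; rest ⊤}
  B4:   IN={f:+; rest ⊤}   OUT={e:-, f:+; rest ⊤}
  B5:   IN={f:+; rest ⊤}   OUT={f:+; rest ⊤}
  B6:   IN={f:+; rest ⊤}   OUT={f:+; rest ⊤}

Merge at B3: IN[B3] = OUT[B1] ⊔ OUT[B2] = {a: ⊤, b: ⊤, c: ⊤, d: ⊤, e: ⊤, f: +}
Applying B3's transfer function to that IN value gives OUT[B3] (row B3 above).

Answer: {a: ⊤, b: ⊤, c: ⊤, d: ⊤, e: ⊤, f: +}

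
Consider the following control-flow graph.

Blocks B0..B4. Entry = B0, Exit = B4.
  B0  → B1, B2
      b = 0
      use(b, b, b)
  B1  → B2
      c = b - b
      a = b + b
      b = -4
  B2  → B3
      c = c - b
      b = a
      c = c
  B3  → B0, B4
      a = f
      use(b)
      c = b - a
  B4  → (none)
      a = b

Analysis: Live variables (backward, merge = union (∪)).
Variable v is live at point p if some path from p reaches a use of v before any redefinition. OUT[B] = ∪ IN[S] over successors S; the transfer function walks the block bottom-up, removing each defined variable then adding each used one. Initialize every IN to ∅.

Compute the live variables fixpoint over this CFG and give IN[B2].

Answer: {a, b, c, f}

Trace:
Per-block solution:
  B0:   IN={a, c, f}   OUT={a, b, c, f}
  B1:   IN={b, f}   OUT={a, b, c, f}
  B2:   IN={a, b, c, f}   OUT={b, f}
  B3:   IN={b, f}   OUT={a, b, c, f}
  B4:   IN={b}   OUT={}

Merge at B2: OUT[B2] = IN[B3] = {b, f}
Applying B2's transfer function to that OUT value gives IN[B2] (row B2 above).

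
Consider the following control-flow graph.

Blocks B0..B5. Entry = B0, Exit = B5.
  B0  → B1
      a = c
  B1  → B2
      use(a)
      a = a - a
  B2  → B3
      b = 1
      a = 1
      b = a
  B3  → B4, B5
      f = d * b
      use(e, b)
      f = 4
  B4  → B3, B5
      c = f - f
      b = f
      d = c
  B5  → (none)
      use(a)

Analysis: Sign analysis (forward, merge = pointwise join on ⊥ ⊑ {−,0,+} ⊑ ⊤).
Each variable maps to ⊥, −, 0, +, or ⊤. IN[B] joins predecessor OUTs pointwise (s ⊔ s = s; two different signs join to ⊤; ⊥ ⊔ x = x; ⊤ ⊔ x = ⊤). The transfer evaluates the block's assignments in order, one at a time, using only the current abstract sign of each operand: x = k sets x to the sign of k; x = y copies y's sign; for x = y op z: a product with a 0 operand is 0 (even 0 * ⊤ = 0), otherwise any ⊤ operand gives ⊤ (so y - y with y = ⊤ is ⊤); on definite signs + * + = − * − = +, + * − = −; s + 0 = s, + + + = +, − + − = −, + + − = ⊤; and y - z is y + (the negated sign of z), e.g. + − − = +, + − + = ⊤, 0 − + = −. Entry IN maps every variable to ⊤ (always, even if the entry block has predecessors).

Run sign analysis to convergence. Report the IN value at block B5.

Answer: {a: +, b: +, c: ⊤, d: ⊤, e: ⊤, f: +}

Derivation:
Converged values:
  B0:  IN=(all ⊤)  OUT=(all ⊤)
  B1:  IN=(all ⊤)  OUT=(all ⊤)
  B2:  IN=(all ⊤)  OUT={a:+, b:+; rest ⊤}
  B3:  IN={a:+, b:+; rest ⊤}  OUT={a:+, b:+, f:+; rest ⊤}
  B4:  IN={a:+, b:+, f:+; rest ⊤}  OUT={a:+, b:+, f:+; rest ⊤}
  B5:  IN={a:+, b:+, f:+; rest ⊤}  OUT={a:+, b:+, f:+; rest ⊤}

Merge at B5: IN[B5] = OUT[B3] ⊔ OUT[B4] = {a: +, b: +, c: ⊤, d: ⊤, e: ⊤, f: +}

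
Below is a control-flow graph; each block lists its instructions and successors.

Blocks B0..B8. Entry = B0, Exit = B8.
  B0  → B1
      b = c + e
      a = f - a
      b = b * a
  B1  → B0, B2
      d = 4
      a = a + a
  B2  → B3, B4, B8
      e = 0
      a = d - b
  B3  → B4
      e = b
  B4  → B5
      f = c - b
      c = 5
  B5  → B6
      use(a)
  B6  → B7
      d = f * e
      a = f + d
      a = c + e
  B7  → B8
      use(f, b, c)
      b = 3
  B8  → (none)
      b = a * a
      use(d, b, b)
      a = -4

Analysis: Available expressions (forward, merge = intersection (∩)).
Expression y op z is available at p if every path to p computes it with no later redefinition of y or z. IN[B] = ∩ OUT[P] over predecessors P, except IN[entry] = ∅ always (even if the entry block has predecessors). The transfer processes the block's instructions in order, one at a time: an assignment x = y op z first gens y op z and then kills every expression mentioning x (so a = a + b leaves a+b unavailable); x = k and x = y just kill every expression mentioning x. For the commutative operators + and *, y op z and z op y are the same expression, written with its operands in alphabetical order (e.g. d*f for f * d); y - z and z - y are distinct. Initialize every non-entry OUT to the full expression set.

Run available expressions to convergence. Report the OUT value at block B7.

Answer: {c+e, d+f, e*f}

Working:
Converged values:
  B0:  IN={}  OUT={c+e}
  B1:  IN={c+e}  OUT={c+e}
  B2:  IN={c+e}  OUT={d-b}
  B3:  IN={d-b}  OUT={d-b}
  B4:  IN={d-b}  OUT={d-b}
  B5:  IN={d-b}  OUT={d-b}
  B6:  IN={d-b}  OUT={c+e, d+f, e*f}
  B7:  IN={c+e, d+f, e*f}  OUT={c+e, d+f, e*f}
  B8:  IN={}  OUT={}

Merge at B7: IN[B7] = OUT[B6] = {c+e, d+f, e*f}
Applying B7's transfer function to that IN value gives OUT[B7] (row B7 above).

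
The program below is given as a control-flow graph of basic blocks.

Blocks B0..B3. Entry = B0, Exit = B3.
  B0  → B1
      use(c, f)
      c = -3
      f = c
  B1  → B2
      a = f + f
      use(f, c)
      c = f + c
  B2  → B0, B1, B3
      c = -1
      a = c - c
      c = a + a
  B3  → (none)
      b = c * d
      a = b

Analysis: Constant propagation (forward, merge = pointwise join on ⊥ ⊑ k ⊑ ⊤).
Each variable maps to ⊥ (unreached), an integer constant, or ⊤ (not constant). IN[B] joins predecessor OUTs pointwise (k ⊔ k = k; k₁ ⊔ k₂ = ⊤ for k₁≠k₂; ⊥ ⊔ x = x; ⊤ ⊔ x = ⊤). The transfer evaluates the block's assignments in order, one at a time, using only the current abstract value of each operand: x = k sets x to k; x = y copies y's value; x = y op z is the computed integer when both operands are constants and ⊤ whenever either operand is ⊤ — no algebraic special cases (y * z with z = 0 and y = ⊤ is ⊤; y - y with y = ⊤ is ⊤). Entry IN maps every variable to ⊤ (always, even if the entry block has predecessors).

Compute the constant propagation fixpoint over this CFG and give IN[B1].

Per-block solution:
  B0:  IN=(all ⊤)  OUT={c:-3, f:-3; rest ⊤}
  B1:  IN={f:-3; rest ⊤}  OUT={a:-6, f:-3; rest ⊤}
  B2:  IN={a:-6, f:-3; rest ⊤}  OUT={a:0, c:0, f:-3; rest ⊤}
  B3:  IN={a:0, c:0, f:-3; rest ⊤}  OUT={c:0, f:-3; rest ⊤}

Merge at B1: IN[B1] = OUT[B0] ⊔ OUT[B2] = {a: ⊤, b: ⊤, c: ⊤, d: ⊤, e: ⊤, f: -3}

Answer: {a: ⊤, b: ⊤, c: ⊤, d: ⊤, e: ⊤, f: -3}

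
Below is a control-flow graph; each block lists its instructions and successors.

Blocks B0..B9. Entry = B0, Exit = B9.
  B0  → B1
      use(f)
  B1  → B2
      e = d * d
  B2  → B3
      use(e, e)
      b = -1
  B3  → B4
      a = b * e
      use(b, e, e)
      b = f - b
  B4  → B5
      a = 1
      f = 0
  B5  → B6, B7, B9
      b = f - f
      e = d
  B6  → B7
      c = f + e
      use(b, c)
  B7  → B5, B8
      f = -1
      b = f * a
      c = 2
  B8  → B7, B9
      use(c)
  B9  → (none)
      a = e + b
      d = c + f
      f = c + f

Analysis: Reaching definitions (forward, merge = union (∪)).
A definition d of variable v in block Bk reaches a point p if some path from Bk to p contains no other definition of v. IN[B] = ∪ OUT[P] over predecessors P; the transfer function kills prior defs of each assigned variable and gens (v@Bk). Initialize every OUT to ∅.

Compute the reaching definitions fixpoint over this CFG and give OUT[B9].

Answer: {a@B9, b@B5, b@B7, c@B7, d@B9, e@B5, f@B9}

Trace:
Per-block solution:
  B0:  IN={}  OUT={}
  B1:  IN={}  OUT={e@B1}
  B2:  IN={e@B1}  OUT={b@B2, e@B1}
  B3:  IN={b@B2, e@B1}  OUT={a@B3, b@B3, e@B1}
  B4:  IN={a@B3, b@B3, e@B1}  OUT={a@B4, b@B3, e@B1, f@B4}
  B5:  IN={a@B4, b@B3, b@B7, c@B7, e@B1, e@B5, f@B4, f@B7}  OUT={a@B4, b@B5, c@B7, e@B5, f@B4, f@B7}
  B6:  IN={a@B4, b@B5, c@B7, e@B5, f@B4, f@B7}  OUT={a@B4, b@B5, c@B6, e@B5, f@B4, f@B7}
  B7:  IN={a@B4, b@B5, b@B7, c@B6, c@B7, e@B5, f@B4, f@B7}  OUT={a@B4, b@B7, c@B7, e@B5, f@B7}
  B8:  IN={a@B4, b@B7, c@B7, e@B5, f@B7}  OUT={a@B4, b@B7, c@B7, e@B5, f@B7}
  B9:  IN={a@B4, b@B5, b@B7, c@B7, e@B5, f@B4, f@B7}  OUT={a@B9, b@B5, b@B7, c@B7, d@B9, e@B5, f@B9}

Merge at B9: IN[B9] = OUT[B5] ⊔ OUT[B8] = {a@B4, b@B5, b@B7, c@B7, e@B5, f@B4, f@B7}
Applying B9's transfer function to that IN value gives OUT[B9] (row B9 above).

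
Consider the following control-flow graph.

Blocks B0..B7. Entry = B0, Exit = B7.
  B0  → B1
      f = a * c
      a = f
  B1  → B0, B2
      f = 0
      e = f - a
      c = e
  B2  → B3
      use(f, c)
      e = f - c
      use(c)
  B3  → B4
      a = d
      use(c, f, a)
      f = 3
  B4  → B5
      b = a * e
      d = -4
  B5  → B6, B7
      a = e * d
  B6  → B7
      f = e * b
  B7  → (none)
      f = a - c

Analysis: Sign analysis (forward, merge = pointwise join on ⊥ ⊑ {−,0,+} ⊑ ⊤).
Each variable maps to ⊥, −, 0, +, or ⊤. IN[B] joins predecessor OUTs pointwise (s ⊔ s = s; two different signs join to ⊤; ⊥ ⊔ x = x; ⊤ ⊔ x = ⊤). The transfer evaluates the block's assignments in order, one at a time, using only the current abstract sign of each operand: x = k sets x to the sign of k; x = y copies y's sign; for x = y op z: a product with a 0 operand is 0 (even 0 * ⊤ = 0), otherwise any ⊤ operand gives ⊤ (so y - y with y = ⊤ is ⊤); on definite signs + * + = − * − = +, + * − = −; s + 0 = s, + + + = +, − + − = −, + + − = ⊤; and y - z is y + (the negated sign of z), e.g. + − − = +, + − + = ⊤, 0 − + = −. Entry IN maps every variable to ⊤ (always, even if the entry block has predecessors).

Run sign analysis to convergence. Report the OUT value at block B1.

Answer: {a: ⊤, b: ⊤, c: ⊤, d: ⊤, e: ⊤, f: 0}

Working:
Per-block solution:
  B0:   IN=(all ⊤)   OUT=(all ⊤)
  B1:   IN=(all ⊤)   OUT={f:0; rest ⊤}
  B2:   IN={f:0; rest ⊤}   OUT={f:0; rest ⊤}
  B3:   IN={f:0; rest ⊤}   OUT={f:+; rest ⊤}
  B4:   IN={f:+; rest ⊤}   OUT={d:-, f:+; rest ⊤}
  B5:   IN={d:-, f:+; rest ⊤}   OUT={d:-, f:+; rest ⊤}
  B6:   IN={d:-, f:+; rest ⊤}   OUT={d:-; rest ⊤}
  B7:   IN={d:-; rest ⊤}   OUT={d:-; rest ⊤}

Merge at B1: IN[B1] = OUT[B0] = {a: ⊤, b: ⊤, c: ⊤, d: ⊤, e: ⊤, f: ⊤}
Applying B1's transfer function to that IN value gives OUT[B1] (row B1 above).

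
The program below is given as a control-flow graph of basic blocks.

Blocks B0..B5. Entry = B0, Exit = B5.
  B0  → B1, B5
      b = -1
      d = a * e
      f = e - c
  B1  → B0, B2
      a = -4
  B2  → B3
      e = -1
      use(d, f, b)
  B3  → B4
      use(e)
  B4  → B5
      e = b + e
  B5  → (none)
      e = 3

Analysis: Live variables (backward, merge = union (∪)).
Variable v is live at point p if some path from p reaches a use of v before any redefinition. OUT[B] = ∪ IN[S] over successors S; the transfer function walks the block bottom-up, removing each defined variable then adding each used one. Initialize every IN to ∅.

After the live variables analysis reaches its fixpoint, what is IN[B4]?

Answer: {b, e}

Derivation:
Converged values:
  B0: | IN={a, c, e} | OUT={b, c, d, e, f}
  B1: | IN={b, c, d, e, f} | OUT={a, b, c, d, e, f}
  B2: | IN={b, d, f} | OUT={b, e}
  B3: | IN={b, e} | OUT={b, e}
  B4: | IN={b, e} | OUT={}
  B5: | IN={} | OUT={}

Merge at B4: OUT[B4] = IN[B5] = {}
Applying B4's transfer function to that OUT value gives IN[B4] (row B4 above).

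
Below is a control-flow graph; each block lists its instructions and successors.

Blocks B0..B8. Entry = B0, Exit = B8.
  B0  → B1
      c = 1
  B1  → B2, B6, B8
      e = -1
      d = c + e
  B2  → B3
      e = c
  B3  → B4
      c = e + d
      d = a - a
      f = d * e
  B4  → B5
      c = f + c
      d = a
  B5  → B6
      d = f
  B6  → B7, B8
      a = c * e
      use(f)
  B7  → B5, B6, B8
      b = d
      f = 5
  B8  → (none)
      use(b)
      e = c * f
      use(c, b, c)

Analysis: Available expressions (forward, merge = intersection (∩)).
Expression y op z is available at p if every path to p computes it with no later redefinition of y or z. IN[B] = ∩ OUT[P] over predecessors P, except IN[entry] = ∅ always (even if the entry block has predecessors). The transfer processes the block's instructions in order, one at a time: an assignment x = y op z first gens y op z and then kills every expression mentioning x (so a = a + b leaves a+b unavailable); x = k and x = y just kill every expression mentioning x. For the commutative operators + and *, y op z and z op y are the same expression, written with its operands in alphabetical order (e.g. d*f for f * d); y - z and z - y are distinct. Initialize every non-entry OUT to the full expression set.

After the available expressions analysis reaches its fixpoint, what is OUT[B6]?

Converged values:
  B0:   IN={}   OUT={}
  B1:   IN={}   OUT={c+e}
  B2:   IN={c+e}   OUT={}
  B3:   IN={}   OUT={a-a, d*e}
  B4:   IN={a-a, d*e}   OUT={a-a}
  B5:   IN={}   OUT={}
  B6:   IN={}   OUT={c*e}
  B7:   IN={c*e}   OUT={c*e}
  B8:   IN={}   OUT={c*f}

Merge at B6: IN[B6] = OUT[B1] ∩ OUT[B5] ∩ OUT[B7] = {}
Applying B6's transfer function to that IN value gives OUT[B6] (row B6 above).

Answer: {c*e}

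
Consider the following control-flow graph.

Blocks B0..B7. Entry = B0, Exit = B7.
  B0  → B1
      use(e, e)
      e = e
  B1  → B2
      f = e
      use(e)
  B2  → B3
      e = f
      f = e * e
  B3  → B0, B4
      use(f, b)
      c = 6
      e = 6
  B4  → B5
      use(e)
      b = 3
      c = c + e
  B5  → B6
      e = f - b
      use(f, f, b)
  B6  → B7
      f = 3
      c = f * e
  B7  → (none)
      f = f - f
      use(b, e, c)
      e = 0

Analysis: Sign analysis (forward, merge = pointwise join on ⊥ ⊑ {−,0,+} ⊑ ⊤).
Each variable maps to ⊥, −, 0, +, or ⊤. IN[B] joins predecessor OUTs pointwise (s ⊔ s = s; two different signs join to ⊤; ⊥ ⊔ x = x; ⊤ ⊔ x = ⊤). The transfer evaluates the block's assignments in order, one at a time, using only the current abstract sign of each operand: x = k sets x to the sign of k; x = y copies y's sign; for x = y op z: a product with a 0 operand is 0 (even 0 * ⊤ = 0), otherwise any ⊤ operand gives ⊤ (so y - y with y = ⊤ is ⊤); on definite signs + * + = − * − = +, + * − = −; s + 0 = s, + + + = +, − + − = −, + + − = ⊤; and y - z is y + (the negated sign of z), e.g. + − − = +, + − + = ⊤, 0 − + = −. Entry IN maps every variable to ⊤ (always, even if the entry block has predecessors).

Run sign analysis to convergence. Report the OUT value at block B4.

Answer: {a: ⊤, b: +, c: +, d: ⊤, e: +, f: ⊤}

Derivation:
Per-block solution:
  B0:  IN=(all ⊤)  OUT=(all ⊤)
  B1:  IN=(all ⊤)  OUT=(all ⊤)
  B2:  IN=(all ⊤)  OUT=(all ⊤)
  B3:  IN=(all ⊤)  OUT={c:+, e:+; rest ⊤}
  B4:  IN={c:+, e:+; rest ⊤}  OUT={b:+, c:+, e:+; rest ⊤}
  B5:  IN={b:+, c:+, e:+; rest ⊤}  OUT={b:+, c:+; rest ⊤}
  B6:  IN={b:+, c:+; rest ⊤}  OUT={b:+, f:+; rest ⊤}
  B7:  IN={b:+, f:+; rest ⊤}  OUT={b:+, e:0; rest ⊤}

Merge at B4: IN[B4] = OUT[B3] = {a: ⊤, b: ⊤, c: +, d: ⊤, e: +, f: ⊤}
Applying B4's transfer function to that IN value gives OUT[B4] (row B4 above).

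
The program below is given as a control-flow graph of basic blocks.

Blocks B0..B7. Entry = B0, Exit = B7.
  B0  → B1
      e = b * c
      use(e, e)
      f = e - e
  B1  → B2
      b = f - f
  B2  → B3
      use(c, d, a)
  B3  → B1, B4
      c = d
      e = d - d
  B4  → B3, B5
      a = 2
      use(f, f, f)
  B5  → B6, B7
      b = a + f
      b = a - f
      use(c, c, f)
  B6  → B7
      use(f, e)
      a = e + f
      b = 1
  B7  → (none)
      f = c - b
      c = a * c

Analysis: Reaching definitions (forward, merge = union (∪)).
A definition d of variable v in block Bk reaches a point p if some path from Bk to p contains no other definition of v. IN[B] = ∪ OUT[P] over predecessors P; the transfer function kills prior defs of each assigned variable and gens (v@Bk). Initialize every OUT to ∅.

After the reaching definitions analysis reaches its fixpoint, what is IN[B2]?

Fixpoint table:
  B0:   IN={}   OUT={e@B0, f@B0}
  B1:   IN={a@B4, b@B1, c@B3, e@B0, e@B3, f@B0}   OUT={a@B4, b@B1, c@B3, e@B0, e@B3, f@B0}
  B2:   IN={a@B4, b@B1, c@B3, e@B0, e@B3, f@B0}   OUT={a@B4, b@B1, c@B3, e@B0, e@B3, f@B0}
  B3:   IN={a@B4, b@B1, c@B3, e@B0, e@B3, f@B0}   OUT={a@B4, b@B1, c@B3, e@B3, f@B0}
  B4:   IN={a@B4, b@B1, c@B3, e@B3, f@B0}   OUT={a@B4, b@B1, c@B3, e@B3, f@B0}
  B5:   IN={a@B4, b@B1, c@B3, e@B3, f@B0}   OUT={a@B4, b@B5, c@B3, e@B3, f@B0}
  B6:   IN={a@B4, b@B5, c@B3, e@B3, f@B0}   OUT={a@B6, b@B6, c@B3, e@B3, f@B0}
  B7:   IN={a@B4, a@B6, b@B5, b@B6, c@B3, e@B3, f@B0}   OUT={a@B4, a@B6, b@B5, b@B6, c@B7, e@B3, f@B7}

Merge at B2: IN[B2] = OUT[B1] = {a@B4, b@B1, c@B3, e@B0, e@B3, f@B0}

Answer: {a@B4, b@B1, c@B3, e@B0, e@B3, f@B0}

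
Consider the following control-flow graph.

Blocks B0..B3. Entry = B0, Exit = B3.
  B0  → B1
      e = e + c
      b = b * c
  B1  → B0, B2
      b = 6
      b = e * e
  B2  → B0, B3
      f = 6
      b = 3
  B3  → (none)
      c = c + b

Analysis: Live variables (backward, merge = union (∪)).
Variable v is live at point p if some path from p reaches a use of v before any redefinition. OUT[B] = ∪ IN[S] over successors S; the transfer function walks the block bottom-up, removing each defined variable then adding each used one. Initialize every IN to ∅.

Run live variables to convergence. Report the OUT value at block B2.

Converged values:
  B0: | IN={b, c, e} | OUT={c, e}
  B1: | IN={c, e} | OUT={b, c, e}
  B2: | IN={c, e} | OUT={b, c, e}
  B3: | IN={b, c} | OUT={}

Merge at B2: OUT[B2] = IN[B0] ⊔ IN[B3] = {b, c, e}

Answer: {b, c, e}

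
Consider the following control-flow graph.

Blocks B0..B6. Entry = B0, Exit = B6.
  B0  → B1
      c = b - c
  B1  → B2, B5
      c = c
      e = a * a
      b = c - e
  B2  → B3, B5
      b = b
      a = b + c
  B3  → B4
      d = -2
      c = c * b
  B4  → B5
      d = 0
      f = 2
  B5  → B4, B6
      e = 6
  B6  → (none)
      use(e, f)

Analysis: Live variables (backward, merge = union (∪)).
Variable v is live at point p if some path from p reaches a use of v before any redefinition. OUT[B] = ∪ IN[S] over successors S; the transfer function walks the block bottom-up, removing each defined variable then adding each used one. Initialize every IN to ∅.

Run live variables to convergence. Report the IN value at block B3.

Converged values:
  B0:  IN={a, b, c, f}  OUT={a, c, f}
  B1:  IN={a, c, f}  OUT={b, c, f}
  B2:  IN={b, c, f}  OUT={b, c, f}
  B3:  IN={b, c}  OUT={}
  B4:  IN={}  OUT={f}
  B5:  IN={f}  OUT={e, f}
  B6:  IN={e, f}  OUT={}

Merge at B3: OUT[B3] = IN[B4] = {}
Applying B3's transfer function to that OUT value gives IN[B3] (row B3 above).

Answer: {b, c}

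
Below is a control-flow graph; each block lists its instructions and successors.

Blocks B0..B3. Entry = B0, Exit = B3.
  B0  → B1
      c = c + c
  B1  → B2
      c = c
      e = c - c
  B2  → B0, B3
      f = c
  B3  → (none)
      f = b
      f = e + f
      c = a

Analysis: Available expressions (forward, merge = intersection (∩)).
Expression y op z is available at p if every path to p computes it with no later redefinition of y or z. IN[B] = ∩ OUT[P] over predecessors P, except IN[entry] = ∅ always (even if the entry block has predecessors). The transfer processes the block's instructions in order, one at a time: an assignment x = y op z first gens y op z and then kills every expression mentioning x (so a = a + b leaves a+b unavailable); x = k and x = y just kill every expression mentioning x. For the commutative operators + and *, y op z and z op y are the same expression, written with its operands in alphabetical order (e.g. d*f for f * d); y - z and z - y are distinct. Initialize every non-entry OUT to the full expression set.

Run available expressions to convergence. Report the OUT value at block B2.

Fixpoint table:
  B0:  IN={}  OUT={}
  B1:  IN={}  OUT={c-c}
  B2:  IN={c-c}  OUT={c-c}
  B3:  IN={c-c}  OUT={}

Merge at B2: IN[B2] = OUT[B1] = {c-c}
Applying B2's transfer function to that IN value gives OUT[B2] (row B2 above).

Answer: {c-c}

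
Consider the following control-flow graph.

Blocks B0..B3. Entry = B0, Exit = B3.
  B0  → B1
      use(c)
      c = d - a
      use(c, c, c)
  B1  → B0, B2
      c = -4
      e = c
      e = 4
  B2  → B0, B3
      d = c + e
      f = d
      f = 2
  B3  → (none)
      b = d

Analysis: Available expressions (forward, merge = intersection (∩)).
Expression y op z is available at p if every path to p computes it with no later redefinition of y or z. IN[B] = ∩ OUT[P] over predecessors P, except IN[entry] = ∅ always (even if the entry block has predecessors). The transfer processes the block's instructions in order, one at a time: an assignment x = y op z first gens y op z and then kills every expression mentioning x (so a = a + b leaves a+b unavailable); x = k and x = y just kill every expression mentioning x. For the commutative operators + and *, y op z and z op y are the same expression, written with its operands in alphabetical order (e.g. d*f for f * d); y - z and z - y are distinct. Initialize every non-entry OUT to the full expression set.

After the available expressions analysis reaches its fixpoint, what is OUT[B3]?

Answer: {c+e}

Working:
Per-block solution:
  B0:  IN={}  OUT={d-a}
  B1:  IN={d-a}  OUT={d-a}
  B2:  IN={d-a}  OUT={c+e}
  B3:  IN={c+e}  OUT={c+e}

Merge at B3: IN[B3] = OUT[B2] = {c+e}
Applying B3's transfer function to that IN value gives OUT[B3] (row B3 above).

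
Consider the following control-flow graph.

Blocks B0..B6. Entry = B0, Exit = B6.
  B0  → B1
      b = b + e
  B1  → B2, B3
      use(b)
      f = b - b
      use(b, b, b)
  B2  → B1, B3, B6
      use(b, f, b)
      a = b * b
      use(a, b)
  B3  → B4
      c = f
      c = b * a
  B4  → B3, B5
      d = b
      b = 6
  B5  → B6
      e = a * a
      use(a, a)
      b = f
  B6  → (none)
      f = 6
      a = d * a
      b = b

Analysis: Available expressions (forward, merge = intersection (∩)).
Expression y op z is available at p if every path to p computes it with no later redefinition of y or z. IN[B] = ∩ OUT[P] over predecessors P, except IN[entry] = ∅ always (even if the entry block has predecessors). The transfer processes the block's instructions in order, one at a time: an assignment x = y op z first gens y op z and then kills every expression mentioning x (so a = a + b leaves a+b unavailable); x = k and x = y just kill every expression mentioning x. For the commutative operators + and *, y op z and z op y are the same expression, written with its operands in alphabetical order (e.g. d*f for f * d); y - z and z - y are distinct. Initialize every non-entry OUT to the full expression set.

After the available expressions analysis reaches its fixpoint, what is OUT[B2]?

Fixpoint table:
  B0: | IN={} | OUT={}
  B1: | IN={} | OUT={b-b}
  B2: | IN={b-b} | OUT={b*b, b-b}
  B3: | IN={} | OUT={a*b}
  B4: | IN={a*b} | OUT={}
  B5: | IN={} | OUT={a*a}
  B6: | IN={} | OUT={}

Merge at B2: IN[B2] = OUT[B1] = {b-b}
Applying B2's transfer function to that IN value gives OUT[B2] (row B2 above).

Answer: {b*b, b-b}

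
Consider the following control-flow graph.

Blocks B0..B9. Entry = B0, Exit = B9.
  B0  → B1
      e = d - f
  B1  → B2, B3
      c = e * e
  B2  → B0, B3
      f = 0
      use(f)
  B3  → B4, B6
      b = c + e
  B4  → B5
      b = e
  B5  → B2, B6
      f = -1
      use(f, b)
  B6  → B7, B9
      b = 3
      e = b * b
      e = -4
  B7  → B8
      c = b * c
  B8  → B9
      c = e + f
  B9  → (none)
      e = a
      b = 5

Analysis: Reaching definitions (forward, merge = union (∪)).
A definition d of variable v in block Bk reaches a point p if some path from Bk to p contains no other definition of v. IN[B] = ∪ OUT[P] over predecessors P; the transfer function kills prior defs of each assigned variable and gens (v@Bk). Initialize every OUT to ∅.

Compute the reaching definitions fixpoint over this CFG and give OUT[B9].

Answer: {b@B9, c@B1, c@B8, e@B9, f@B2, f@B5}

Working:
Fixpoint table:
  B0:   IN={b@B4, c@B1, e@B0, f@B2}   OUT={b@B4, c@B1, e@B0, f@B2}
  B1:   IN={b@B4, c@B1, e@B0, f@B2}   OUT={b@B4, c@B1, e@B0, f@B2}
  B2:   IN={b@B4, c@B1, e@B0, f@B2, f@B5}   OUT={b@B4, c@B1, e@B0, f@B2}
  B3:   IN={b@B4, c@B1, e@B0, f@B2}   OUT={b@B3, c@B1, e@B0, f@B2}
  B4:   IN={b@B3, c@B1, e@B0, f@B2}   OUT={b@B4, c@B1, e@B0, f@B2}
  B5:   IN={b@B4, c@B1, e@B0, f@B2}   OUT={b@B4, c@B1, e@B0, f@B5}
  B6:   IN={b@B3, b@B4, c@B1, e@B0, f@B2, f@B5}   OUT={b@B6, c@B1, e@B6, f@B2, f@B5}
  B7:   IN={b@B6, c@B1, e@B6, f@B2, f@B5}   OUT={b@B6, c@B7, e@B6, f@B2, f@B5}
  B8:   IN={b@B6, c@B7, e@B6, f@B2, f@B5}   OUT={b@B6, c@B8, e@B6, f@B2, f@B5}
  B9:   IN={b@B6, c@B1, c@B8, e@B6, f@B2, f@B5}   OUT={b@B9, c@B1, c@B8, e@B9, f@B2, f@B5}

Merge at B9: IN[B9] = OUT[B6] ⊔ OUT[B8] = {b@B6, c@B1, c@B8, e@B6, f@B2, f@B5}
Applying B9's transfer function to that IN value gives OUT[B9] (row B9 above).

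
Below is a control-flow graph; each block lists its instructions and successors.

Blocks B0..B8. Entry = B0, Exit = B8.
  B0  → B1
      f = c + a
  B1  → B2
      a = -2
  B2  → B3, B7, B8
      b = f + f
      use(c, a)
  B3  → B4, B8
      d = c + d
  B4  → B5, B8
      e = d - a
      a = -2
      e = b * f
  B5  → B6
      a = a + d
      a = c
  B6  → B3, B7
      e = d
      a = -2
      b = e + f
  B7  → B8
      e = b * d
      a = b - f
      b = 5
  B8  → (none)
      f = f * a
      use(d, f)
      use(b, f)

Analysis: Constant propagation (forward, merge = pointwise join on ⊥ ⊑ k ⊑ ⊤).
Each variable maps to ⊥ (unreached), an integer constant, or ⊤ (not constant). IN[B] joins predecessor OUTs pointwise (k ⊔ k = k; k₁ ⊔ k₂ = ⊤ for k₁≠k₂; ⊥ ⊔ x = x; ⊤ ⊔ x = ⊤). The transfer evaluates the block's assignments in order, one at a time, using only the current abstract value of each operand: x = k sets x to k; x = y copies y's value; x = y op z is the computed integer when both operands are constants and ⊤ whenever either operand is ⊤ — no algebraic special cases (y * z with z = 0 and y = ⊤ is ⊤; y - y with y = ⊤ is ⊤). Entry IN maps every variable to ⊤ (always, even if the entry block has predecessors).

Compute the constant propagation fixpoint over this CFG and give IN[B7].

Answer: {a: -2, b: ⊤, c: ⊤, d: ⊤, e: ⊤, f: ⊤}

Trace:
Fixpoint table:
  B0:   IN=(all ⊤)   OUT=(all ⊤)
  B1:   IN=(all ⊤)   OUT={a:-2; rest ⊤}
  B2:   IN={a:-2; rest ⊤}   OUT={a:-2; rest ⊤}
  B3:   IN={a:-2; rest ⊤}   OUT={a:-2; rest ⊤}
  B4:   IN={a:-2; rest ⊤}   OUT={a:-2; rest ⊤}
  B5:   IN={a:-2; rest ⊤}   OUT=(all ⊤)
  B6:   IN=(all ⊤)   OUT={a:-2; rest ⊤}
  B7:   IN={a:-2; rest ⊤}   OUT={b:5; rest ⊤}
  B8:   IN=(all ⊤)   OUT=(all ⊤)

Merge at B7: IN[B7] = OUT[B2] ⊔ OUT[B6] = {a: -2, b: ⊤, c: ⊤, d: ⊤, e: ⊤, f: ⊤}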